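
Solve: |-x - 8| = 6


An absolute value equation |expr| = 6 gives two cases:
Case 1: -x - 8 = 6
  -x = 14, so x = -14
Case 2: -x - 8 = -6
  -x = 2, so x = -2

x = -14, x = -2


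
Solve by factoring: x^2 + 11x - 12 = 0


We need two numbers that multiply to -12 and add to 11.
Those numbers are 12 and -1 (since 12 * (-1) = -12 and 12 + (-1) = 11).
So x^2 + 11x - 12 = (x + 12)(x - 1) = 0
Setting each factor to zero: x = -12 or x = 1

x = -12, x = 1


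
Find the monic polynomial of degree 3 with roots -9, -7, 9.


A monic polynomial with roots -9, -7, 9 is:
p(x) = (x + 9)(x + 7)(x - 9)
After multiplying by (x + 9): x + 9
After multiplying by (x + 7): x^2 + 16x + 63
After multiplying by (x - 9): x^3 + 7x^2 - 81x - 567

x^3 + 7x^2 - 81x - 567


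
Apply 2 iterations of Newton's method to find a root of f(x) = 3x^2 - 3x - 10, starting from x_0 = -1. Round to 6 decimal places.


Newton's method: x_(n+1) = x_n - f(x_n)/f'(x_n)
f(x) = 3x^2 - 3x - 10
f'(x) = 6x - 3

Iteration 1:
  f(-1.000000) = -4.000000
  f'(-1.000000) = -9.000000
  x_1 = -1.000000 - (-4.000000)/(-9.000000) = -1.444444

Iteration 2:
  f(-1.444444) = 0.592593
  f'(-1.444444) = -11.666667
  x_2 = -1.444444 - (0.592593)/(-11.666667) = -1.393651

x_2 = -1.393651


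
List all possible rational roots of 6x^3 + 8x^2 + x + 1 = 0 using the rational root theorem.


Rational root theorem: possible roots are ±p/q where:
  p divides the constant term (1): p ∈ {1}
  q divides the leading coefficient (6): q ∈ {1, 2, 3, 6}

All possible rational roots: -1, -1/2, -1/3, -1/6, 1/6, 1/3, 1/2, 1

-1, -1/2, -1/3, -1/6, 1/6, 1/3, 1/2, 1


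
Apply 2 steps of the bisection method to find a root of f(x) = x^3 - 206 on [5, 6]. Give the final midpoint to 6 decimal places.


f(x) = x^3 - 206
f(5) = -81 < 0
f(6) = 10 > 0

Step 1: midpoint = (5.000000 + 6.000000)/2 = 5.500000
  f(5.500000) = -39.625000
  f(mid) < 0, so root is in [5.500000, 6.000000]

Step 2: midpoint = (5.500000 + 6.000000)/2 = 5.750000
  f(5.750000) = -15.890625
  f(mid) < 0, so root is in [5.750000, 6.000000]

midpoint = 5.750000


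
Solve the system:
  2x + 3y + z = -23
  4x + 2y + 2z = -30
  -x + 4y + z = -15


Using Cramer's rule. Expand each determinant along the first row.
D  = 2*[2*1 - 2*4] - 3*[4*1 - 2*(-1)] + 1*[4*4 - 2*(-1)]
  = 2*(-6) - 3*(6) + 1*(18) = -12
Dx = (-23)*[2*1 - 2*4] - 3*[(-30)*1 - 2*(-15)] + 1*[(-30)*4 - 2*(-15)]
  = (-23)*(-6) - 3*(0) + 1*(-90) = 48
Dy = 2*[(-30)*1 - 2*(-15)] - (-23)*[4*1 - 2*(-1)] + 1*[4*(-15) - (-30)*(-1)]
  = 2*(0) - (-23)*(6) + 1*(-90) = 48
Dz = 2*[2*(-15) - (-30)*4] - 3*[4*(-15) - (-30)*(-1)] + (-23)*[4*4 - 2*(-1)]
  = 2*(90) - 3*(-90) + (-23)*(18) = 36
x = Dx/D = 48/-12 = -4, y = Dy/D = 48/-12 = -4, z = Dz/D = 36/-12 = -3
Check eq1: (2)(-4) + (3)(-4) + (1)(-3) = -23 = -23 ✓
Check eq2: (4)(-4) + (2)(-4) + (2)(-3) = -30 = -30 ✓
Check eq3: (-1)(-4) + (4)(-4) + (1)(-3) = -15 = -15 ✓

x = -4, y = -4, z = -3


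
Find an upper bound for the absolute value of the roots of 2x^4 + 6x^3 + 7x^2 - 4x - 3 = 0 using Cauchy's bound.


Cauchy's bound: all roots r satisfy |r| <= 1 + max(|a_i/a_n|) for i = 0,...,n-1
where a_n is the leading coefficient.

Coefficients: [2, 6, 7, -4, -3]
Leading coefficient a_n = 2
Ratios |a_i/a_n|: 3, 7/2, 2, 3/2
Maximum ratio: 7/2
Cauchy's bound: |r| <= 1 + 7/2 = 9/2

Upper bound = 9/2


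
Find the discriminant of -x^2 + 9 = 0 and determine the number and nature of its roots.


For ax^2 + bx + c = 0, discriminant D = b^2 - 4ac
Here a = -1, b = 0, c = 9
D = (0)^2 - 4(-1)(9) = 0 + 36 = 36

D = 36 > 0 and is a perfect square (sqrt = 6)
The equation has 2 distinct real rational roots.

Discriminant = 36, 2 distinct real rational roots


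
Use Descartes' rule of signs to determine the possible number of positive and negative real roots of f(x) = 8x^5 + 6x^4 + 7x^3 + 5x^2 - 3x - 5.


Descartes' rule of signs:

For positive roots, count sign changes in f(x) = 8x^5 + 6x^4 + 7x^3 + 5x^2 - 3x - 5:
Signs of coefficients: +, +, +, +, -, -
Number of sign changes: 1
Possible positive real roots: 1

For negative roots, examine f(-x) = -8x^5 + 6x^4 - 7x^3 + 5x^2 + 3x - 5:
Signs of coefficients: -, +, -, +, +, -
Number of sign changes: 4
Possible negative real roots: 4, 2, 0

Positive roots: 1; Negative roots: 4 or 2 or 0


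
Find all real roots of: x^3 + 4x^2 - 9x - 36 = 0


Let p(x) = x^3 + 4x^2 - 9x - 36. By the rational root theorem (leading coefficient 1), any rational root is an integer divisor of 36: try ±1, ±2, ... in turn.
Test x = 1: value = -40 ≠ 0.
Test x = -1: value = -24 ≠ 0.
Test x = 2: value = -30 ≠ 0.
Test x = -2: value = -10 ≠ 0.
Test x = 3: value = 0 ✓, so (x - 3) is a factor.
Synthetic division by (x - 3): bring down 1; 1(3) + 4 = 7; 7(3) - 9 = 12; 12(3) - 36 = 0 → quotient x^2 + 7x + 12, remainder 0.
Solve the quadratic x^2 + 7x + 12 = 0: discriminant = 7^2 - 4(1)(12) = 49 - 48 = 1.
sqrt(1) = 1, so x = (-7 ± 1)/2: x = -3 or x = -4.

x = -4, x = -3, x = 3


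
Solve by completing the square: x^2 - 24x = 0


Start: x^2 - 24x + 0 = 0
Move constant: x^2 - 24x = 0
Half of -24 is -12, squared is 144
Add 144 to both sides: x^2 - 24x + 144 = 144
(x - 12)^2 = 144
x - 12 = ±12
x = 12 + 12 = 24 or x = 12 - 12 = 0

x = 0, x = 24


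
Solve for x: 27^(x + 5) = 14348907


Express both sides with the same base.
14348907 = 27^5
Since the bases match, equate exponents: x + 5 = 5
So x = 5 - (5) = 0

x = 0


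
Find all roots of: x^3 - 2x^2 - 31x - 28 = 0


Let p(x) = x^3 - 2x^2 - 31x - 28. By the rational root theorem (leading coefficient 1), any rational root is an integer divisor of 28: try ±1, ±2, ... in turn.
Test x = 1: value = -60 ≠ 0.
Test x = -1: value = 0 ✓, so (x + 1) is a factor.
Synthetic division by (x + 1): bring down 1; 1(-1) - 2 = -3; (-3)(-1) - 31 = -28; (-28)(-1) - 28 = 0 → quotient x^2 - 3x - 28, remainder 0.
Solve the quadratic x^2 - 3x - 28 = 0: discriminant = (-3)^2 - 4(1)(-28) = 9 + 112 = 121.
sqrt(121) = 11, so x = (3 ± 11)/2: x = 7 or x = -4.
Collecting all roots found:

x = -4, x = -1, x = 7


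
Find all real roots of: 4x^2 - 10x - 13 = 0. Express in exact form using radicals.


Using the quadratic formula: x = (-b ± sqrt(b^2 - 4ac)) / (2a)
Here a = 4, b = -10, c = -13
Discriminant = b^2 - 4ac = (-10)^2 - 4(4)(-13) = 100 + 208 = 308
Since discriminant = 308 > 0, there are two real roots.
x = (10 ± 2*sqrt(77)) / 8
Simplifying: x = (5 ± sqrt(77)) / 4
Numerically: x ≈ 3.4437 or x ≈ -0.9437

x = (5 + sqrt(77)) / 4 or x = (5 - sqrt(77)) / 4


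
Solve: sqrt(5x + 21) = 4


Square both sides: 5x + 21 = 4^2 = 16
5x = 16 - 21 = -5
x = -1
Check: sqrt(5*(-1) + 21) = sqrt(16) = 4 ✓

x = -1


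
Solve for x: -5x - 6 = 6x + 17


Starting with: -5x - 6 = 6x + 17
Move all x terms to left: (-5 - 6)x = 17 + 6
Simplify: -11x = 23
Divide both sides by -11: x = -23/11

x = -23/11


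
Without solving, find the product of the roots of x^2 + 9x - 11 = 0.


By Vieta's formulas for ax^2 + bx + c = 0:
  Sum of roots = -b/a
  Product of roots = c/a

Here a = 1, b = 9, c = -11
Sum = -(9)/1 = -9
Product = -11/1 = -11

Product = -11


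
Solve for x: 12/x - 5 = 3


Subtract -5 from both sides: 12/x = 8
Multiply both sides by x: 12 = 8 * x
Divide by 8: x = 3/2

x = 3/2


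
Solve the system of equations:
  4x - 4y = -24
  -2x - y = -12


Using Cramer's rule:
Determinant D = (4)(-1) - (-2)(-4) = -4 - 8 = -12
Dx = (-24)(-1) - (-12)(-4) = 24 - 48 = -24
Dy = (4)(-12) - (-2)(-24) = -48 - 48 = -96
x = Dx/D = -24/-12 = 2
y = Dy/D = -96/-12 = 8

x = 2, y = 8


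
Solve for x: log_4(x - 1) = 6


Convert to exponential form: x - 1 = 4^6 = 4096
x = 4096 + 1 = 4097
Check: log_4(4097 - 1) = log_4(4096) = log_4(4096) = 6 ✓

x = 4097


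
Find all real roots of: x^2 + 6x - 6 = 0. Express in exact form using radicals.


Using the quadratic formula: x = (-b ± sqrt(b^2 - 4ac)) / (2a)
Here a = 1, b = 6, c = -6
Discriminant = b^2 - 4ac = 6^2 - 4(1)(-6) = 36 + 24 = 60
Since discriminant = 60 > 0, there are two real roots.
x = (-6 ± 2*sqrt(15)) / 2
Simplifying: x = -3 ± sqrt(15)
Numerically: x ≈ 0.8730 or x ≈ -6.8730

x = -3 + sqrt(15) or x = -3 - sqrt(15)


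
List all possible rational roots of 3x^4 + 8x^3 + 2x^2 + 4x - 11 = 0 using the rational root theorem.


Rational root theorem: possible roots are ±p/q where:
  p divides the constant term (-11): p ∈ {1, 11}
  q divides the leading coefficient (3): q ∈ {1, 3}

All possible rational roots: -11, -11/3, -1, -1/3, 1/3, 1, 11/3, 11

-11, -11/3, -1, -1/3, 1/3, 1, 11/3, 11


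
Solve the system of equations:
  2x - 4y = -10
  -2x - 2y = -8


Using Cramer's rule:
Determinant D = (2)(-2) - (-2)(-4) = -4 - 8 = -12
Dx = (-10)(-2) - (-8)(-4) = 20 - 32 = -12
Dy = (2)(-8) - (-2)(-10) = -16 - 20 = -36
x = Dx/D = -12/-12 = 1
y = Dy/D = -36/-12 = 3

x = 1, y = 3


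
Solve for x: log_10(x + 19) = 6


Convert to exponential form: x + 19 = 10^6 = 1000000
x = 1000000 - 19 = 999981
Check: log_10(999981 + 19) = log_10(1000000) = log_10(1000000) = 6 ✓

x = 999981


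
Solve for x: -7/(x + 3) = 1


Multiply both sides by (x + 3): -7 = 1(x + 3)
Distribute: -7 = x + 3
x = -7 - 3 = -10
x = -10

x = -10


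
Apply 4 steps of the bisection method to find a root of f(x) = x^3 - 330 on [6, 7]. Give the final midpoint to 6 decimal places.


f(x) = x^3 - 330
f(6) = -114 < 0
f(7) = 13 > 0

Step 1: midpoint = (6.000000 + 7.000000)/2 = 6.500000
  f(6.500000) = -55.375000
  f(mid) < 0, so root is in [6.500000, 7.000000]

Step 2: midpoint = (6.500000 + 7.000000)/2 = 6.750000
  f(6.750000) = -22.453125
  f(mid) < 0, so root is in [6.750000, 7.000000]

Step 3: midpoint = (6.750000 + 7.000000)/2 = 6.875000
  f(6.875000) = -5.048828
  f(mid) < 0, so root is in [6.875000, 7.000000]

Step 4: midpoint = (6.875000 + 7.000000)/2 = 6.937500
  f(6.937500) = 3.894287
  f(mid) > 0, so root is in [6.875000, 6.937500]

midpoint = 6.937500


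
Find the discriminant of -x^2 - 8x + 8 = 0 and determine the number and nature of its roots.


For ax^2 + bx + c = 0, discriminant D = b^2 - 4ac
Here a = -1, b = -8, c = 8
D = (-8)^2 - 4(-1)(8) = 64 + 32 = 96

D = 96 > 0 but not a perfect square
The equation has 2 distinct real irrational roots.

Discriminant = 96, 2 distinct real irrational roots


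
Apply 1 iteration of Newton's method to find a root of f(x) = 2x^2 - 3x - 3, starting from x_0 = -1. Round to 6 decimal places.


Newton's method: x_(n+1) = x_n - f(x_n)/f'(x_n)
f(x) = 2x^2 - 3x - 3
f'(x) = 4x - 3

Iteration 1:
  f(-1.000000) = 2.000000
  f'(-1.000000) = -7.000000
  x_1 = -1.000000 - (2.000000)/(-7.000000) = -0.714286

x_1 = -0.714286


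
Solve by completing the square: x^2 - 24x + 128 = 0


Start: x^2 - 24x + 128 = 0
Move constant: x^2 - 24x = -128
Half of -24 is -12, squared is 144
Add 144 to both sides: x^2 - 24x + 144 = 16
(x - 12)^2 = 16
x - 12 = ±4
x = 12 + 4 = 16 or x = 12 - 4 = 8

x = 8, x = 16


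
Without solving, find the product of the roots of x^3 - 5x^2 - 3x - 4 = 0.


By Vieta's formulas for x^3 + bx^2 + cx + d = 0:
  r1 + r2 + r3 = -b/a = 5
  r1*r2 + r1*r3 + r2*r3 = c/a = -3
  r1*r2*r3 = -d/a = 4


Product = 4


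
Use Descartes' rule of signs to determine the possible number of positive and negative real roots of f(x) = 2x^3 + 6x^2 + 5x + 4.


Descartes' rule of signs:

For positive roots, count sign changes in f(x) = 2x^3 + 6x^2 + 5x + 4:
Signs of coefficients: +, +, +, +
Number of sign changes: 0
Possible positive real roots: 0

For negative roots, examine f(-x) = -2x^3 + 6x^2 - 5x + 4:
Signs of coefficients: -, +, -, +
Number of sign changes: 3
Possible negative real roots: 3, 1

Positive roots: 0; Negative roots: 3 or 1


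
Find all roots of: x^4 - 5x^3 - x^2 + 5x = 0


The constant term is 0, so x = 0 is a root. Factor out x:
  x^3 - 5x^2 - x + 5 = 0
Let p(x) = x^3 - 5x^2 - x + 5. By the rational root theorem (leading coefficient 1), any rational root is an integer divisor of 5: try ±1, ±2, ... in turn.
Test x = 1: value = 0 ✓, so (x - 1) is a factor.
Synthetic division by (x - 1): bring down 1; 1(1) - 5 = -4; (-4)(1) - 1 = -5; (-5)(1) + 5 = 0 → quotient x^2 - 4x - 5, remainder 0.
Solve the quadratic x^2 - 4x - 5 = 0: discriminant = (-4)^2 - 4(1)(-5) = 16 + 20 = 36.
sqrt(36) = 6, so x = (4 ± 6)/2: x = 5 or x = -1.
Collecting all roots found:

x = -1, x = 0, x = 1, x = 5


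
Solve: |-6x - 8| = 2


An absolute value equation |expr| = 2 gives two cases:
Case 1: -6x - 8 = 2
  -6x = 10, so x = -5/3
Case 2: -6x - 8 = -2
  -6x = 6, so x = -1

x = -5/3, x = -1


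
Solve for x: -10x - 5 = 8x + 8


Starting with: -10x - 5 = 8x + 8
Move all x terms to left: (-10 - 8)x = 8 + 5
Simplify: -18x = 13
Divide both sides by -18: x = -13/18

x = -13/18


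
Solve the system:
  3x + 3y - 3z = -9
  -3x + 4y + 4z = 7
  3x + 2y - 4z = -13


Using Cramer's rule. Expand each determinant along the first row.
D  = 3*[4*(-4) - 4*2] - 3*[(-3)*(-4) - 4*3] + (-3)*[(-3)*2 - 4*3]
  = 3*(-24) - 3*(0) + (-3)*(-18) = -18
Dx = (-9)*[4*(-4) - 4*2] - 3*[7*(-4) - 4*(-13)] + (-3)*[7*2 - 4*(-13)]
  = (-9)*(-24) - 3*(24) + (-3)*(66) = -54
Dy = 3*[7*(-4) - 4*(-13)] - (-9)*[(-3)*(-4) - 4*3] + (-3)*[(-3)*(-13) - 7*3]
  = 3*(24) - (-9)*(0) + (-3)*(18) = 18
Dz = 3*[4*(-13) - 7*2] - 3*[(-3)*(-13) - 7*3] + (-9)*[(-3)*2 - 4*3]
  = 3*(-66) - 3*(18) + (-9)*(-18) = -90
x = Dx/D = -54/-18 = 3, y = Dy/D = 18/-18 = -1, z = Dz/D = -90/-18 = 5
Check eq1: (3)(3) + (3)(-1) + (-3)(5) = -9 = -9 ✓
Check eq2: (-3)(3) + (4)(-1) + (4)(5) = 7 = 7 ✓
Check eq3: (3)(3) + (2)(-1) + (-4)(5) = -13 = -13 ✓

x = 3, y = -1, z = 5


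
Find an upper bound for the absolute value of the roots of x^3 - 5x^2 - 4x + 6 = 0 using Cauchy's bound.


Cauchy's bound: all roots r satisfy |r| <= 1 + max(|a_i/a_n|) for i = 0,...,n-1
where a_n is the leading coefficient.

Coefficients: [1, -5, -4, 6]
Leading coefficient a_n = 1
Ratios |a_i/a_n|: 5, 4, 6
Maximum ratio: 6
Cauchy's bound: |r| <= 1 + 6 = 7

Upper bound = 7


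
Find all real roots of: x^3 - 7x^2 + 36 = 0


Let p(x) = x^3 - 7x^2 + 36. By the rational root theorem (leading coefficient 1), any rational root is an integer divisor of 36: try ±1, ±2, ... in turn.
Test x = 1: value = 30 ≠ 0.
Test x = -1: value = 28 ≠ 0.
Test x = 2: value = 16 ≠ 0.
Test x = -2: value = 0 ✓, so (x + 2) is a factor.
Synthetic division by (x + 2): bring down 1; 1(-2) - 7 = -9; (-9)(-2) + 0 = 18; 18(-2) + 36 = 0 → quotient x^2 - 9x + 18, remainder 0.
Solve the quadratic x^2 - 9x + 18 = 0: discriminant = (-9)^2 - 4(1)(18) = 81 - 72 = 9.
sqrt(9) = 3, so x = (9 ± 3)/2: x = 6 or x = 3.

x = -2, x = 3, x = 6


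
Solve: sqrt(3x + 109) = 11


Square both sides: 3x + 109 = 11^2 = 121
3x = 121 - 109 = 12
x = 4
Check: sqrt(3*4 + 109) = sqrt(121) = 11 ✓

x = 4


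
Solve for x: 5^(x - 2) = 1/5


Express both sides with the same base.
1/5 = 5^(-1)
Since the bases match, equate exponents: x - 2 = -1
So x = -1 - (-2) = 1

x = 1


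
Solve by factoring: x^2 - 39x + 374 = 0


We need two numbers that multiply to 374 and add to -39.
Those numbers are -17 and -22 (since (-17) * (-22) = 374 and (-17) + (-22) = -39).
So x^2 - 39x + 374 = (x - 17)(x - 22) = 0
Setting each factor to zero: x = 17 or x = 22

x = 17, x = 22


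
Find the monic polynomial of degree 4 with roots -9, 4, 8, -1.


A monic polynomial with roots -9, 4, 8, -1 is:
p(x) = (x + 9)(x - 4)(x - 8)(x + 1)
After multiplying by (x + 9): x + 9
After multiplying by (x - 4): x^2 + 5x - 36
After multiplying by (x - 8): x^3 - 3x^2 - 76x + 288
After multiplying by (x + 1): x^4 - 2x^3 - 79x^2 + 212x + 288

x^4 - 2x^3 - 79x^2 + 212x + 288


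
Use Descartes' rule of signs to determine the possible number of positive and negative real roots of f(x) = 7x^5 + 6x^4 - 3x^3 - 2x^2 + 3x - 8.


Descartes' rule of signs:

For positive roots, count sign changes in f(x) = 7x^5 + 6x^4 - 3x^3 - 2x^2 + 3x - 8:
Signs of coefficients: +, +, -, -, +, -
Number of sign changes: 3
Possible positive real roots: 3, 1

For negative roots, examine f(-x) = -7x^5 + 6x^4 + 3x^3 - 2x^2 - 3x - 8:
Signs of coefficients: -, +, +, -, -, -
Number of sign changes: 2
Possible negative real roots: 2, 0

Positive roots: 3 or 1; Negative roots: 2 or 0


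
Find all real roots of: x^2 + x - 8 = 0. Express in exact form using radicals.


Using the quadratic formula: x = (-b ± sqrt(b^2 - 4ac)) / (2a)
Here a = 1, b = 1, c = -8
Discriminant = b^2 - 4ac = 1^2 - 4(1)(-8) = 1 + 32 = 33
Since discriminant = 33 > 0, there are two real roots.
x = (-1 ± sqrt(33)) / 2
Numerically: x ≈ 2.3723 or x ≈ -3.3723

x = (-1 + sqrt(33)) / 2 or x = (-1 - sqrt(33)) / 2


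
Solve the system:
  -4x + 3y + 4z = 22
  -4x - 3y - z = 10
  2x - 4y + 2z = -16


Using Cramer's rule. Expand each determinant along the first row.
D  = (-4)*[(-3)*2 - (-1)*(-4)] - 3*[(-4)*2 - (-1)*2] + 4*[(-4)*(-4) - (-3)*2]
  = (-4)*(-10) - 3*(-6) + 4*(22) = 146
Dx = 22*[(-3)*2 - (-1)*(-4)] - 3*[10*2 - (-1)*(-16)] + 4*[10*(-4) - (-3)*(-16)]
  = 22*(-10) - 3*(4) + 4*(-88) = -584
Dy = (-4)*[10*2 - (-1)*(-16)] - 22*[(-4)*2 - (-1)*2] + 4*[(-4)*(-16) - 10*2]
  = (-4)*(4) - 22*(-6) + 4*(44) = 292
Dz = (-4)*[(-3)*(-16) - 10*(-4)] - 3*[(-4)*(-16) - 10*2] + 22*[(-4)*(-4) - (-3)*2]
  = (-4)*(88) - 3*(44) + 22*(22) = 0
x = Dx/D = -584/146 = -4, y = Dy/D = 292/146 = 2, z = Dz/D = 0/146 = 0
Check eq1: (-4)(-4) + (3)(2) + (4)(0) = 22 = 22 ✓
Check eq2: (-4)(-4) + (-3)(2) + (-1)(0) = 10 = 10 ✓
Check eq3: (2)(-4) + (-4)(2) + (2)(0) = -16 = -16 ✓

x = -4, y = 2, z = 0


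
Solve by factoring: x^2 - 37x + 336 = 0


We need two numbers that multiply to 336 and add to -37.
Those numbers are -16 and -21 (since (-16) * (-21) = 336 and (-16) + (-21) = -37).
So x^2 - 37x + 336 = (x - 16)(x - 21) = 0
Setting each factor to zero: x = 16 or x = 21

x = 16, x = 21


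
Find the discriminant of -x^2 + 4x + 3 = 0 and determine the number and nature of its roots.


For ax^2 + bx + c = 0, discriminant D = b^2 - 4ac
Here a = -1, b = 4, c = 3
D = (4)^2 - 4(-1)(3) = 16 + 12 = 28

D = 28 > 0 but not a perfect square
The equation has 2 distinct real irrational roots.

Discriminant = 28, 2 distinct real irrational roots


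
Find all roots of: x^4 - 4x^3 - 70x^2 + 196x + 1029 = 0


Let p(x) = x^4 - 4x^3 - 70x^2 + 196x + 1029. By the rational root theorem (leading coefficient 1), any rational root is an integer divisor of 1029: try ±1, ±2, ... in turn.
Test x = 1: value = 1152 ≠ 0.
Test x = -1: value = 768 ≠ 0.
Test x = 3: value = 960 ≠ 0.
Test x = -3: value = 0 ✓, so (x + 3) is a factor.
Synthetic division by (x + 3): bring down 1; 1(-3) - 4 = -7; (-7)(-3) - 70 = -49; (-49)(-3) + 196 = 343; 343(-3) + 1029 = 0 → quotient x^3 - 7x^2 - 49x + 343, remainder 0.
Continue with the quotient x^3 - 7x^2 - 49x + 343 (candidates must divide 343).
Test x = 7: value = 0 ✓, so (x - 7) is a factor.
Synthetic division by (x - 7): bring down 1; 1(7) - 7 = 0; 0(7) - 49 = -49; (-49)(7) + 343 = 0 → quotient x^2 - 49, remainder 0.
Solve the quadratic x^2 - 49 = 0: discriminant = 0^2 - 4(1)(-49) = 0 + 196 = 196.
sqrt(196) = 14, so x = (0 ± 14)/2: x = 7 or x = -7.
Collecting all roots found:

x = -7, x = -3, x = 7 (multiplicity 2)


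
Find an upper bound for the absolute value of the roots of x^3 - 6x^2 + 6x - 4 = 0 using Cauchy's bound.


Cauchy's bound: all roots r satisfy |r| <= 1 + max(|a_i/a_n|) for i = 0,...,n-1
where a_n is the leading coefficient.

Coefficients: [1, -6, 6, -4]
Leading coefficient a_n = 1
Ratios |a_i/a_n|: 6, 6, 4
Maximum ratio: 6
Cauchy's bound: |r| <= 1 + 6 = 7

Upper bound = 7


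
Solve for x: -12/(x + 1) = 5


Multiply both sides by (x + 1): -12 = 5(x + 1)
Distribute: -12 = 5x + 5
5x = -12 - 5 = -17
x = -17/5

x = -17/5


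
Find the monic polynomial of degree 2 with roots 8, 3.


A monic polynomial with roots 8, 3 is:
p(x) = (x - 8)(x - 3)
After multiplying by (x - 8): x - 8
After multiplying by (x - 3): x^2 - 11x + 24

x^2 - 11x + 24


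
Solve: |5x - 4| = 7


An absolute value equation |expr| = 7 gives two cases:
Case 1: 5x - 4 = 7
  5x = 11, so x = 11/5
Case 2: 5x - 4 = -7
  5x = -3, so x = -3/5

x = -3/5, x = 11/5


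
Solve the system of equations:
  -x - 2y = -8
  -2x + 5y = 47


Using Cramer's rule:
Determinant D = (-1)(5) - (-2)(-2) = -5 - 4 = -9
Dx = (-8)(5) - (47)(-2) = -40 + 94 = 54
Dy = (-1)(47) - (-2)(-8) = -47 - 16 = -63
x = Dx/D = 54/-9 = -6
y = Dy/D = -63/-9 = 7

x = -6, y = 7


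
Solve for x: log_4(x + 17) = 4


Convert to exponential form: x + 17 = 4^4 = 256
x = 256 - 17 = 239
Check: log_4(239 + 17) = log_4(256) = log_4(256) = 4 ✓

x = 239


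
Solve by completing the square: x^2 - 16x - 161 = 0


Start: x^2 - 16x - 161 = 0
Move constant: x^2 - 16x = 161
Half of -16 is -8, squared is 64
Add 64 to both sides: x^2 - 16x + 64 = 225
(x - 8)^2 = 225
x - 8 = ±15
x = 8 + 15 = 23 or x = 8 - 15 = -7

x = -7, x = 23


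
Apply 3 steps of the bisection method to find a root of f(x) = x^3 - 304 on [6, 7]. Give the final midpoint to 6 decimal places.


f(x) = x^3 - 304
f(6) = -88 < 0
f(7) = 39 > 0

Step 1: midpoint = (6.000000 + 7.000000)/2 = 6.500000
  f(6.500000) = -29.375000
  f(mid) < 0, so root is in [6.500000, 7.000000]

Step 2: midpoint = (6.500000 + 7.000000)/2 = 6.750000
  f(6.750000) = 3.546875
  f(mid) > 0, so root is in [6.500000, 6.750000]

Step 3: midpoint = (6.500000 + 6.750000)/2 = 6.625000
  f(6.625000) = -13.224609
  f(mid) < 0, so root is in [6.625000, 6.750000]

midpoint = 6.625000


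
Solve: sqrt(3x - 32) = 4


Square both sides: 3x - 32 = 4^2 = 16
3x = 16 + 32 = 48
x = 16
Check: sqrt(3*16 - 32) = sqrt(16) = 4 ✓

x = 16


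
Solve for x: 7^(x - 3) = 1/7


Express both sides with the same base.
1/7 = 7^(-1)
Since the bases match, equate exponents: x - 3 = -1
So x = -1 - (-3) = 2

x = 2


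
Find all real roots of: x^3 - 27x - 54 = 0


Let p(x) = x^3 - 27x - 54. By the rational root theorem (leading coefficient 1), any rational root is an integer divisor of 54: try ±1, ±2, ... in turn.
Test x = 1: value = -80 ≠ 0.
Test x = -1: value = -28 ≠ 0.
Test x = 2: value = -100 ≠ 0.
Test x = -2: value = -8 ≠ 0.
Test x = 3: value = -108 ≠ 0.
Test x = -3: value = 0 ✓, so (x + 3) is a factor.
Synthetic division by (x + 3): bring down 1; 1(-3) + 0 = -3; (-3)(-3) - 27 = -18; (-18)(-3) - 54 = 0 → quotient x^2 - 3x - 18, remainder 0.
Solve the quadratic x^2 - 3x - 18 = 0: discriminant = (-3)^2 - 4(1)(-18) = 9 + 72 = 81.
sqrt(81) = 9, so x = (3 ± 9)/2: x = 6 or x = -3.

x = -3 (multiplicity 2), x = 6


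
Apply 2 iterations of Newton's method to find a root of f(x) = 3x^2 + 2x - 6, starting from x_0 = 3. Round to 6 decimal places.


Newton's method: x_(n+1) = x_n - f(x_n)/f'(x_n)
f(x) = 3x^2 + 2x - 6
f'(x) = 6x + 2

Iteration 1:
  f(3.000000) = 27.000000
  f'(3.000000) = 20.000000
  x_1 = 3.000000 - (27.000000)/(20.000000) = 1.650000

Iteration 2:
  f(1.650000) = 5.467500
  f'(1.650000) = 11.900000
  x_2 = 1.650000 - (5.467500)/(11.900000) = 1.190546

x_2 = 1.190546


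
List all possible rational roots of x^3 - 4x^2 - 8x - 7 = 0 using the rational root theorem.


Rational root theorem: possible roots are ±p/q where:
  p divides the constant term (-7): p ∈ {1, 7}
  q divides the leading coefficient (1): q ∈ {1}

All possible rational roots: -7, -1, 1, 7

-7, -1, 1, 7


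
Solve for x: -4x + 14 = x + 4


Starting with: -4x + 14 = x + 4
Move all x terms to left: (-4 - 1)x = 4 - 14
Simplify: -5x = -10
Divide both sides by -5: x = 2

x = 2


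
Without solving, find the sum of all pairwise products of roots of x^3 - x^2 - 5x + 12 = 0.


By Vieta's formulas for x^3 + bx^2 + cx + d = 0:
  r1 + r2 + r3 = -b/a = 1
  r1*r2 + r1*r3 + r2*r3 = c/a = -5
  r1*r2*r3 = -d/a = -12


Sum of pairwise products = -5


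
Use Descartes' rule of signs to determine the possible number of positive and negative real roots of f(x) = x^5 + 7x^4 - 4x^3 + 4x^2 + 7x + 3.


Descartes' rule of signs:

For positive roots, count sign changes in f(x) = x^5 + 7x^4 - 4x^3 + 4x^2 + 7x + 3:
Signs of coefficients: +, +, -, +, +, +
Number of sign changes: 2
Possible positive real roots: 2, 0

For negative roots, examine f(-x) = -x^5 + 7x^4 + 4x^3 + 4x^2 - 7x + 3:
Signs of coefficients: -, +, +, +, -, +
Number of sign changes: 3
Possible negative real roots: 3, 1

Positive roots: 2 or 0; Negative roots: 3 or 1


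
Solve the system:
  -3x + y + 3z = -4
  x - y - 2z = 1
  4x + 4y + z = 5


Using Cramer's rule. Expand each determinant along the first row.
D  = (-3)*[(-1)*1 - (-2)*4] - 1*[1*1 - (-2)*4] + 3*[1*4 - (-1)*4]
  = (-3)*(7) - 1*(9) + 3*(8) = -6
Dx = (-4)*[(-1)*1 - (-2)*4] - 1*[1*1 - (-2)*5] + 3*[1*4 - (-1)*5]
  = (-4)*(7) - 1*(11) + 3*(9) = -12
Dy = (-3)*[1*1 - (-2)*5] - (-4)*[1*1 - (-2)*4] + 3*[1*5 - 1*4]
  = (-3)*(11) - (-4)*(9) + 3*(1) = 6
Dz = (-3)*[(-1)*5 - 1*4] - 1*[1*5 - 1*4] + (-4)*[1*4 - (-1)*4]
  = (-3)*(-9) - 1*(1) + (-4)*(8) = -6
x = Dx/D = -12/-6 = 2, y = Dy/D = 6/-6 = -1, z = Dz/D = -6/-6 = 1
Check eq1: (-3)(2) + (1)(-1) + (3)(1) = -4 = -4 ✓
Check eq2: (1)(2) + (-1)(-1) + (-2)(1) = 1 = 1 ✓
Check eq3: (4)(2) + (4)(-1) + (1)(1) = 5 = 5 ✓

x = 2, y = -1, z = 1


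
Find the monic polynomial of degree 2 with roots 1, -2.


A monic polynomial with roots 1, -2 is:
p(x) = (x - 1)(x + 2)
After multiplying by (x - 1): x - 1
After multiplying by (x + 2): x^2 + x - 2

x^2 + x - 2


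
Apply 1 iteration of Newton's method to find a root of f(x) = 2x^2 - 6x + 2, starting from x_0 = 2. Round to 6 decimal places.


Newton's method: x_(n+1) = x_n - f(x_n)/f'(x_n)
f(x) = 2x^2 - 6x + 2
f'(x) = 4x - 6

Iteration 1:
  f(2.000000) = -2.000000
  f'(2.000000) = 2.000000
  x_1 = 2.000000 - (-2.000000)/(2.000000) = 3.000000

x_1 = 3.000000


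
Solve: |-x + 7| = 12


An absolute value equation |expr| = 12 gives two cases:
Case 1: -x + 7 = 12
  -x = 5, so x = -5
Case 2: -x + 7 = -12
  -x = -19, so x = 19

x = -5, x = 19


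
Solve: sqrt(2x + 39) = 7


Square both sides: 2x + 39 = 7^2 = 49
2x = 49 - 39 = 10
x = 5
Check: sqrt(2*5 + 39) = sqrt(49) = 7 ✓

x = 5


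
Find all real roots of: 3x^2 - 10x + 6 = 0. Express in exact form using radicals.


Using the quadratic formula: x = (-b ± sqrt(b^2 - 4ac)) / (2a)
Here a = 3, b = -10, c = 6
Discriminant = b^2 - 4ac = (-10)^2 - 4(3)(6) = 100 - 72 = 28
Since discriminant = 28 > 0, there are two real roots.
x = (10 ± 2*sqrt(7)) / 6
Simplifying: x = (5 ± sqrt(7)) / 3
Numerically: x ≈ 2.5486 or x ≈ 0.7847

x = (5 + sqrt(7)) / 3 or x = (5 - sqrt(7)) / 3


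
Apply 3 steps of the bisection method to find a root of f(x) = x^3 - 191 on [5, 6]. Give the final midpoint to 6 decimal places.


f(x) = x^3 - 191
f(5) = -66 < 0
f(6) = 25 > 0

Step 1: midpoint = (5.000000 + 6.000000)/2 = 5.500000
  f(5.500000) = -24.625000
  f(mid) < 0, so root is in [5.500000, 6.000000]

Step 2: midpoint = (5.500000 + 6.000000)/2 = 5.750000
  f(5.750000) = -0.890625
  f(mid) < 0, so root is in [5.750000, 6.000000]

Step 3: midpoint = (5.750000 + 6.000000)/2 = 5.875000
  f(5.875000) = 11.779297
  f(mid) > 0, so root is in [5.750000, 5.875000]

midpoint = 5.875000


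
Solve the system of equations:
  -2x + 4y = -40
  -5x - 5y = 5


Using Cramer's rule:
Determinant D = (-2)(-5) - (-5)(4) = 10 + 20 = 30
Dx = (-40)(-5) - (5)(4) = 200 - 20 = 180
Dy = (-2)(5) - (-5)(-40) = -10 - 200 = -210
x = Dx/D = 180/30 = 6
y = Dy/D = -210/30 = -7

x = 6, y = -7


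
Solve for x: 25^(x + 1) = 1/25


Express both sides with the same base.
1/25 = 25^(-1)
Since the bases match, equate exponents: x + 1 = -1
So x = -1 - (1) = -2

x = -2


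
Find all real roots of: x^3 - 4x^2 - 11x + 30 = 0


Let p(x) = x^3 - 4x^2 - 11x + 30. By the rational root theorem (leading coefficient 1), any rational root is an integer divisor of 30: try ±1, ±2, ... in turn.
Test x = 1: value = 16 ≠ 0.
Test x = -1: value = 36 ≠ 0.
Test x = 2: value = 0 ✓, so (x - 2) is a factor.
Synthetic division by (x - 2): bring down 1; 1(2) - 4 = -2; (-2)(2) - 11 = -15; (-15)(2) + 30 = 0 → quotient x^2 - 2x - 15, remainder 0.
Solve the quadratic x^2 - 2x - 15 = 0: discriminant = (-2)^2 - 4(1)(-15) = 4 + 60 = 64.
sqrt(64) = 8, so x = (2 ± 8)/2: x = 5 or x = -3.

x = -3, x = 2, x = 5


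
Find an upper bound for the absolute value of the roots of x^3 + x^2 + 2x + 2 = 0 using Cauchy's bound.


Cauchy's bound: all roots r satisfy |r| <= 1 + max(|a_i/a_n|) for i = 0,...,n-1
where a_n is the leading coefficient.

Coefficients: [1, 1, 2, 2]
Leading coefficient a_n = 1
Ratios |a_i/a_n|: 1, 2, 2
Maximum ratio: 2
Cauchy's bound: |r| <= 1 + 2 = 3

Upper bound = 3


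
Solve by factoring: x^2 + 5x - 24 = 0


We need two numbers that multiply to -24 and add to 5.
Those numbers are 8 and -3 (since 8 * (-3) = -24 and 8 + (-3) = 5).
So x^2 + 5x - 24 = (x + 8)(x - 3) = 0
Setting each factor to zero: x = -8 or x = 3

x = -8, x = 3


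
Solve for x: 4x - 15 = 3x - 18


Starting with: 4x - 15 = 3x - 18
Move all x terms to left: (4 - 3)x = -18 + 15
Simplify: x = -3
Divide both sides by 1: x = -3

x = -3


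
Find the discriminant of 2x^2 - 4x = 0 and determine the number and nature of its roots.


For ax^2 + bx + c = 0, discriminant D = b^2 - 4ac
Here a = 2, b = -4, c = 0
D = (-4)^2 - 4(2)(0) = 16 - 0 = 16

D = 16 > 0 and is a perfect square (sqrt = 4)
The equation has 2 distinct real rational roots.

Discriminant = 16, 2 distinct real rational roots


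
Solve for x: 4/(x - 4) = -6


Multiply both sides by (x - 4): 4 = -6(x - 4)
Distribute: 4 = -6x + 24
-6x = 4 - 24 = -20
x = 10/3

x = 10/3


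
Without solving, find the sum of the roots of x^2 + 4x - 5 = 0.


By Vieta's formulas for ax^2 + bx + c = 0:
  Sum of roots = -b/a
  Product of roots = c/a

Here a = 1, b = 4, c = -5
Sum = -(4)/1 = -4
Product = -5/1 = -5

Sum = -4


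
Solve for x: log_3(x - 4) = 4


Convert to exponential form: x - 4 = 3^4 = 81
x = 81 + 4 = 85
Check: log_3(85 - 4) = log_3(81) = log_3(81) = 4 ✓

x = 85


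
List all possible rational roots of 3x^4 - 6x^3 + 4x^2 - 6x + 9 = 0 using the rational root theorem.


Rational root theorem: possible roots are ±p/q where:
  p divides the constant term (9): p ∈ {1, 3, 9}
  q divides the leading coefficient (3): q ∈ {1, 3}

All possible rational roots: -9, -3, -1, -1/3, 1/3, 1, 3, 9

-9, -3, -1, -1/3, 1/3, 1, 3, 9


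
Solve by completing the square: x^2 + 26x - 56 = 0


Start: x^2 + 26x - 56 = 0
Move constant: x^2 + 26x = 56
Half of 26 is 13, squared is 169
Add 169 to both sides: x^2 + 26x + 169 = 225
(x + 13)^2 = 225
x + 13 = ±15
x = -13 + 15 = 2 or x = -13 - 15 = -28

x = -28, x = 2


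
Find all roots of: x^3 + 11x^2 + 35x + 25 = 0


Let p(x) = x^3 + 11x^2 + 35x + 25. By the rational root theorem (leading coefficient 1), any rational root is an integer divisor of 25: try ±1, ±2, ... in turn.
Test x = 1: value = 72 ≠ 0.
Test x = -1: value = 0 ✓, so (x + 1) is a factor.
Synthetic division by (x + 1): bring down 1; 1(-1) + 11 = 10; 10(-1) + 35 = 25; 25(-1) + 25 = 0 → quotient x^2 + 10x + 25, remainder 0.
Solve the quadratic x^2 + 10x + 25 = 0: discriminant = 10^2 - 4(1)(25) = 100 - 100 = 0.
Discriminant = 0, so a double root: x = -10/2 = -5.
Collecting all roots found:

x = -5 (multiplicity 2), x = -1


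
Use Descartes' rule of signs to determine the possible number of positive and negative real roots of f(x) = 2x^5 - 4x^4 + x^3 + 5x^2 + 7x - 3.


Descartes' rule of signs:

For positive roots, count sign changes in f(x) = 2x^5 - 4x^4 + x^3 + 5x^2 + 7x - 3:
Signs of coefficients: +, -, +, +, +, -
Number of sign changes: 3
Possible positive real roots: 3, 1

For negative roots, examine f(-x) = -2x^5 - 4x^4 - x^3 + 5x^2 - 7x - 3:
Signs of coefficients: -, -, -, +, -, -
Number of sign changes: 2
Possible negative real roots: 2, 0

Positive roots: 3 or 1; Negative roots: 2 or 0


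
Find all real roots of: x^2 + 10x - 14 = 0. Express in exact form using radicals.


Using the quadratic formula: x = (-b ± sqrt(b^2 - 4ac)) / (2a)
Here a = 1, b = 10, c = -14
Discriminant = b^2 - 4ac = 10^2 - 4(1)(-14) = 100 + 56 = 156
Since discriminant = 156 > 0, there are two real roots.
x = (-10 ± 2*sqrt(39)) / 2
Simplifying: x = -5 ± sqrt(39)
Numerically: x ≈ 1.2450 or x ≈ -11.2450

x = -5 + sqrt(39) or x = -5 - sqrt(39)


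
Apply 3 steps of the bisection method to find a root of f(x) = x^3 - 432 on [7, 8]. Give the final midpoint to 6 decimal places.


f(x) = x^3 - 432
f(7) = -89 < 0
f(8) = 80 > 0

Step 1: midpoint = (7.000000 + 8.000000)/2 = 7.500000
  f(7.500000) = -10.125000
  f(mid) < 0, so root is in [7.500000, 8.000000]

Step 2: midpoint = (7.500000 + 8.000000)/2 = 7.750000
  f(7.750000) = 33.484375
  f(mid) > 0, so root is in [7.500000, 7.750000]

Step 3: midpoint = (7.500000 + 7.750000)/2 = 7.625000
  f(7.625000) = 11.322266
  f(mid) > 0, so root is in [7.500000, 7.625000]

midpoint = 7.625000


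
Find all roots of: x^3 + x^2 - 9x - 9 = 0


Let p(x) = x^3 + x^2 - 9x - 9. By the rational root theorem (leading coefficient 1), any rational root is an integer divisor of 9: try ±1, ±2, ... in turn.
Test x = 1: value = -16 ≠ 0.
Test x = -1: value = 0 ✓, so (x + 1) is a factor.
Synthetic division by (x + 1): bring down 1; 1(-1) + 1 = 0; 0(-1) - 9 = -9; (-9)(-1) - 9 = 0 → quotient x^2 - 9, remainder 0.
Solve the quadratic x^2 - 9 = 0: discriminant = 0^2 - 4(1)(-9) = 0 + 36 = 36.
sqrt(36) = 6, so x = (0 ± 6)/2: x = 3 or x = -3.
Collecting all roots found:

x = -3, x = -1, x = 3


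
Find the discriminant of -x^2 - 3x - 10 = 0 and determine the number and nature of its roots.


For ax^2 + bx + c = 0, discriminant D = b^2 - 4ac
Here a = -1, b = -3, c = -10
D = (-3)^2 - 4(-1)(-10) = 9 - 40 = -31

D = -31 < 0
The equation has no real roots (2 complex conjugate roots).

Discriminant = -31, no real roots (2 complex conjugate roots)


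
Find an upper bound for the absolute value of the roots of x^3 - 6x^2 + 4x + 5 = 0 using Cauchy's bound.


Cauchy's bound: all roots r satisfy |r| <= 1 + max(|a_i/a_n|) for i = 0,...,n-1
where a_n is the leading coefficient.

Coefficients: [1, -6, 4, 5]
Leading coefficient a_n = 1
Ratios |a_i/a_n|: 6, 4, 5
Maximum ratio: 6
Cauchy's bound: |r| <= 1 + 6 = 7

Upper bound = 7


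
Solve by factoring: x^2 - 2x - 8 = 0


We need two numbers that multiply to -8 and add to -2.
Those numbers are -4 and 2 (since (-4) * 2 = -8 and (-4) + 2 = -2).
So x^2 - 2x - 8 = (x - 4)(x + 2) = 0
Setting each factor to zero: x = 4 or x = -2

x = -2, x = 4


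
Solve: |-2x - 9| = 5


An absolute value equation |expr| = 5 gives two cases:
Case 1: -2x - 9 = 5
  -2x = 14, so x = -7
Case 2: -2x - 9 = -5
  -2x = 4, so x = -2

x = -7, x = -2


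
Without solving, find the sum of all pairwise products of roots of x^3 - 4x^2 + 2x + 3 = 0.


By Vieta's formulas for x^3 + bx^2 + cx + d = 0:
  r1 + r2 + r3 = -b/a = 4
  r1*r2 + r1*r3 + r2*r3 = c/a = 2
  r1*r2*r3 = -d/a = -3


Sum of pairwise products = 2


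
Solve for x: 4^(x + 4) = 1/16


Express both sides with the same base.
1/16 = 4^(-2)
Since the bases match, equate exponents: x + 4 = -2
So x = -2 - (4) = -6

x = -6


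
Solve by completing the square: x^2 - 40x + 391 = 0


Start: x^2 - 40x + 391 = 0
Move constant: x^2 - 40x = -391
Half of -40 is -20, squared is 400
Add 400 to both sides: x^2 - 40x + 400 = 9
(x - 20)^2 = 9
x - 20 = ±3
x = 20 + 3 = 23 or x = 20 - 3 = 17

x = 17, x = 23


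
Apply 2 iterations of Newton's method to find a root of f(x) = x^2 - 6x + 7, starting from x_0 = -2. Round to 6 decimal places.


Newton's method: x_(n+1) = x_n - f(x_n)/f'(x_n)
f(x) = x^2 - 6x + 7
f'(x) = 2x - 6

Iteration 1:
  f(-2.000000) = 23.000000
  f'(-2.000000) = -10.000000
  x_1 = -2.000000 - (23.000000)/(-10.000000) = 0.300000

Iteration 2:
  f(0.300000) = 5.290000
  f'(0.300000) = -5.400000
  x_2 = 0.300000 - (5.290000)/(-5.400000) = 1.279630

x_2 = 1.279630


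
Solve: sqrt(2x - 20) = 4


Square both sides: 2x - 20 = 4^2 = 16
2x = 16 + 20 = 36
x = 18
Check: sqrt(2*18 - 20) = sqrt(16) = 4 ✓

x = 18


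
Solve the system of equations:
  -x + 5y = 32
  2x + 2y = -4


Using Cramer's rule:
Determinant D = (-1)(2) - (2)(5) = -2 - 10 = -12
Dx = (32)(2) - (-4)(5) = 64 + 20 = 84
Dy = (-1)(-4) - (2)(32) = 4 - 64 = -60
x = Dx/D = 84/-12 = -7
y = Dy/D = -60/-12 = 5

x = -7, y = 5


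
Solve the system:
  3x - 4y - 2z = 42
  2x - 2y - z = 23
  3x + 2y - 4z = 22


Using Cramer's rule. Expand each determinant along the first row.
D  = 3*[(-2)*(-4) - (-1)*2] - (-4)*[2*(-4) - (-1)*3] + (-2)*[2*2 - (-2)*3]
  = 3*(10) - (-4)*(-5) + (-2)*(10) = -10
Dx = 42*[(-2)*(-4) - (-1)*2] - (-4)*[23*(-4) - (-1)*22] + (-2)*[23*2 - (-2)*22]
  = 42*(10) - (-4)*(-70) + (-2)*(90) = -40
Dy = 3*[23*(-4) - (-1)*22] - 42*[2*(-4) - (-1)*3] + (-2)*[2*22 - 23*3]
  = 3*(-70) - 42*(-5) + (-2)*(-25) = 50
Dz = 3*[(-2)*22 - 23*2] - (-4)*[2*22 - 23*3] + 42*[2*2 - (-2)*3]
  = 3*(-90) - (-4)*(-25) + 42*(10) = 50
x = Dx/D = -40/-10 = 4, y = Dy/D = 50/-10 = -5, z = Dz/D = 50/-10 = -5
Check eq1: (3)(4) + (-4)(-5) + (-2)(-5) = 42 = 42 ✓
Check eq2: (2)(4) + (-2)(-5) + (-1)(-5) = 23 = 23 ✓
Check eq3: (3)(4) + (2)(-5) + (-4)(-5) = 22 = 22 ✓

x = 4, y = -5, z = -5


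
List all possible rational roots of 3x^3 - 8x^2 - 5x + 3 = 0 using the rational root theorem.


Rational root theorem: possible roots are ±p/q where:
  p divides the constant term (3): p ∈ {1, 3}
  q divides the leading coefficient (3): q ∈ {1, 3}

All possible rational roots: -3, -1, -1/3, 1/3, 1, 3

-3, -1, -1/3, 1/3, 1, 3


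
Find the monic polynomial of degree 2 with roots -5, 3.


A monic polynomial with roots -5, 3 is:
p(x) = (x + 5)(x - 3)
After multiplying by (x + 5): x + 5
After multiplying by (x - 3): x^2 + 2x - 15

x^2 + 2x - 15


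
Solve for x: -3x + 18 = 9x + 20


Starting with: -3x + 18 = 9x + 20
Move all x terms to left: (-3 - 9)x = 20 - 18
Simplify: -12x = 2
Divide both sides by -12: x = -1/6

x = -1/6


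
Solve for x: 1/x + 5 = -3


Subtract 5 from both sides: 1/x = -8
Multiply both sides by x: 1 = -8 * x
Divide by -8: x = -1/8

x = -1/8


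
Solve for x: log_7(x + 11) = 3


Convert to exponential form: x + 11 = 7^3 = 343
x = 343 - 11 = 332
Check: log_7(332 + 11) = log_7(343) = log_7(343) = 3 ✓

x = 332


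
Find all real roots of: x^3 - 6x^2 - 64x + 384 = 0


Let p(x) = x^3 - 6x^2 - 64x + 384. By the rational root theorem (leading coefficient 1), any rational root is an integer divisor of 384: try ±1, ±2, ... in turn.
Test x = 1: value = 315 ≠ 0.
Test x = -1: value = 441 ≠ 0.
Test x = 2: value = 240 ≠ 0.
Test x = -2: value = 480 ≠ 0.
Test x = 3: value = 165 ≠ 0.
Test x = -3: value = 495 ≠ 0.
Test x = 4: value = 96 ≠ 0.
Test x = -4: value = 480 ≠ 0.
Test x = 6: value = 0 ✓, so (x - 6) is a factor.
Synthetic division by (x - 6): bring down 1; 1(6) - 6 = 0; 0(6) - 64 = -64; (-64)(6) + 384 = 0 → quotient x^2 - 64, remainder 0.
Solve the quadratic x^2 - 64 = 0: discriminant = 0^2 - 4(1)(-64) = 0 + 256 = 256.
sqrt(256) = 16, so x = (0 ± 16)/2: x = 8 or x = -8.

x = -8, x = 6, x = 8


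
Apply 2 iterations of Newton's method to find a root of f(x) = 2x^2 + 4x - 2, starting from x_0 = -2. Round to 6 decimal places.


Newton's method: x_(n+1) = x_n - f(x_n)/f'(x_n)
f(x) = 2x^2 + 4x - 2
f'(x) = 4x + 4

Iteration 1:
  f(-2.000000) = -2.000000
  f'(-2.000000) = -4.000000
  x_1 = -2.000000 - (-2.000000)/(-4.000000) = -2.500000

Iteration 2:
  f(-2.500000) = 0.500000
  f'(-2.500000) = -6.000000
  x_2 = -2.500000 - (0.500000)/(-6.000000) = -2.416667

x_2 = -2.416667


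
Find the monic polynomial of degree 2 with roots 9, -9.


A monic polynomial with roots 9, -9 is:
p(x) = (x - 9)(x + 9)
After multiplying by (x - 9): x - 9
After multiplying by (x + 9): x^2 - 81

x^2 - 81


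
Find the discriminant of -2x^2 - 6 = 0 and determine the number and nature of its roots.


For ax^2 + bx + c = 0, discriminant D = b^2 - 4ac
Here a = -2, b = 0, c = -6
D = (0)^2 - 4(-2)(-6) = 0 - 48 = -48

D = -48 < 0
The equation has no real roots (2 complex conjugate roots).

Discriminant = -48, no real roots (2 complex conjugate roots)
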